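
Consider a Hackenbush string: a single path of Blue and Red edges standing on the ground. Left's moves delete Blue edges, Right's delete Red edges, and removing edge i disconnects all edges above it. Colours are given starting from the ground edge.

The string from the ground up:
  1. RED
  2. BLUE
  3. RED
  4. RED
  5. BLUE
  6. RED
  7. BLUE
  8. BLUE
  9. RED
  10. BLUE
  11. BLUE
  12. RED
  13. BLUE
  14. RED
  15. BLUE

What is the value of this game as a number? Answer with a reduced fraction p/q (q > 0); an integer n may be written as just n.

R: Left { ∅ }, Right { 0 } gives simplest -1
RB: Left { -1 }, Right { 0 } gives simplest -1/2
RBR: Left { -1 }, Right { -1/2 0 } gives simplest -3/4
RBRR: Left { -1 }, Right { -3/4 -1/2 0 } gives simplest -7/8
RBRRB: Left { -1 -7/8 }, Right { -3/4 -1/2 0 } gives simplest -13/16
RBRRBR: Left { -1 -7/8 }, Right { -13/16 -3/4 -1/2 0 } gives simplest -27/32
RBRRBRB: Left { -1 -7/8 -27/32 }, Right { -13/16 -3/4 -1/2 0 } gives simplest -53/64
RBRRBRBB: Left { -1 -7/8 -27/32 -53/64 }, Right { -13/16 -3/4 -1/2 0 } gives simplest -105/128
RBRRBRBBR: Left { -1 -7/8 -27/32 -53/64 }, Right { -105/128 -13/16 -3/4 -1/2 0 } gives simplest -211/256
RBRRBRBBRB: Left { -1 -7/8 -27/32 -53/64 -211/256 }, Right { -105/128 -13/16 -3/4 -1/2 0 } gives simplest -421/512
RBRRBRBBRBB: Left { -1 -7/8 -27/32 -53/64 -211/256 -421/512 }, Right { -105/128 -13/16 -3/4 -1/2 0 } gives simplest -841/1024
RBRRBRBBRBBR: Left { -1 -7/8 -27/32 -53/64 -211/256 -421/512 }, Right { -841/1024 -105/128 -13/16 -3/4 -1/2 0 } gives simplest -1683/2048
RBRRBRBBRBBRB: Left { -1 -7/8 -27/32 -53/64 -211/256 -421/512 -1683/2048 }, Right { -841/1024 -105/128 -13/16 -3/4 -1/2 0 } gives simplest -3365/4096
RBRRBRBBRBBRBR: Left { -1 -7/8 -27/32 -53/64 -211/256 -421/512 -1683/2048 }, Right { -3365/4096 -841/1024 -105/128 -13/16 -3/4 -1/2 0 } gives simplest -6731/8192
RBRRBRBBRBBRBRB: Left { -1 -7/8 -27/32 -53/64 -211/256 -421/512 -1683/2048 -6731/8192 }, Right { -3365/4096 -841/1024 -105/128 -13/16 -3/4 -1/2 0 } gives simplest -13461/16384

-13461/16384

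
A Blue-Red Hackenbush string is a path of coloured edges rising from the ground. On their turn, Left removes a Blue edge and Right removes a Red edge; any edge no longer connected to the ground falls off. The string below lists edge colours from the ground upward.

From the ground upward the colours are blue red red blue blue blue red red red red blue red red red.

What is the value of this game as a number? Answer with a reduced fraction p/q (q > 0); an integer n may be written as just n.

v_1 [b]  L=[0]  R=[]  => 1
v_2 [br]  L=[0]  R=[1]  => 1/2
v_3 [brr]  L=[0]  R=[1/2,1]  => 1/4
v_4 [brrb]  L=[0,1/4]  R=[1/2,1]  => 3/8
v_5 [brrbb]  L=[0,1/4,3/8]  R=[1/2,1]  => 7/16
v_6 [brrbbb]  L=[0,1/4,3/8,7/16]  R=[1/2,1]  => 15/32
v_7 [brrbbbr]  L=[0,1/4,3/8,7/16]  R=[15/32,1/2,1]  => 29/64
v_8 [brrbbbrr]  L=[0,1/4,3/8,7/16]  R=[29/64,15/32,1/2,1]  => 57/128
v_9 [brrbbbrrr]  L=[0,1/4,3/8,7/16]  R=[57/128,29/64,15/32,1/2,1]  => 113/256
v_10 [brrbbbrrrr]  L=[0,1/4,3/8,7/16]  R=[113/256,57/128,29/64,15/32,1/2,1]  => 225/512
v_11 [brrbbbrrrrb]  L=[0,1/4,3/8,7/16,225/512]  R=[113/256,57/128,29/64,15/32,1/2,1]  => 451/1024
v_12 [brrbbbrrrrbr]  L=[0,1/4,3/8,7/16,225/512]  R=[451/1024,113/256,57/128,29/64,15/32,1/2,1]  => 901/2048
v_13 [brrbbbrrrrbrr]  L=[0,1/4,3/8,7/16,225/512]  R=[901/2048,451/1024,113/256,57/128,29/64,15/32,1/2,1]  => 1801/4096
v_14 [brrbbbrrrrbrrr]  L=[0,1/4,3/8,7/16,225/512]  R=[1801/4096,901/2048,451/1024,113/256,57/128,29/64,15/32,1/2,1]  => 3601/8192

3601/8192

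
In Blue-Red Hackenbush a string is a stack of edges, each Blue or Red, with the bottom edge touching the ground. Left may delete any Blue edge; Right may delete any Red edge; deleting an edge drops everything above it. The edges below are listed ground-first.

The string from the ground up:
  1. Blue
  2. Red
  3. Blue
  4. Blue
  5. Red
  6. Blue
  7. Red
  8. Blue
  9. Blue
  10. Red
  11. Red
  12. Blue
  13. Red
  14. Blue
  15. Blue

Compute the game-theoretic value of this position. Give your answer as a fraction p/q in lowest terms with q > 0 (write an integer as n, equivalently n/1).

Prefix values for Blue Red Blue Blue Red Blue Red Blue Blue Red Red Blue Red Blue Blue via {L|R} + simplicity:
step 1: add Blue to get B; options L={ 0 } R={ — } — 1
step 2: add Red to get BR; options L={ 0 } R={ 1 } — 1/2
step 3: add Blue to get BRB; options L={ 0; 1/2 } R={ 1 } — 3/4
step 4: add Blue to get BRBB; options L={ 0; 1/2; 3/4 } R={ 1 } — 7/8
step 5: add Red to get BRBBR; options L={ 0; 1/2; 3/4 } R={ 7/8; 1 } — 13/16
step 6: add Blue to get BRBBRB; options L={ 0; 1/2; 3/4; 13/16 } R={ 7/8; 1 } — 27/32
step 7: add Red to get BRBBRBR; options L={ 0; 1/2; 3/4; 13/16 } R={ 27/32; 7/8; 1 } — 53/64
step 8: add Blue to get BRBBRBRB; options L={ 0; 1/2; 3/4; 13/16; 53/64 } R={ 27/32; 7/8; 1 } — 107/128
step 9: add Blue to get BRBBRBRBB; options L={ 0; 1/2; 3/4; 13/16; 53/64; 107/128 } R={ 27/32; 7/8; 1 } — 215/256
step 10: add Red to get BRBBRBRBBR; options L={ 0; 1/2; 3/4; 13/16; 53/64; 107/128 } R={ 215/256; 27/32; 7/8; 1 } — 429/512
step 11: add Red to get BRBBRBRBBRR; options L={ 0; 1/2; 3/4; 13/16; 53/64; 107/128 } R={ 429/512; 215/256; 27/32; 7/8; 1 } — 857/1024
step 12: add Blue to get BRBBRBRBBRRB; options L={ 0; 1/2; 3/4; 13/16; 53/64; 107/128; 857/1024 } R={ 429/512; 215/256; 27/32; 7/8; 1 } — 1715/2048
step 13: add Red to get BRBBRBRBBRRBR; options L={ 0; 1/2; 3/4; 13/16; 53/64; 107/128; 857/1024 } R={ 1715/2048; 429/512; 215/256; 27/32; 7/8; 1 } — 3429/4096
step 14: add Blue to get BRBBRBRBBRRBRB; options L={ 0; 1/2; 3/4; 13/16; 53/64; 107/128; 857/1024; 3429/4096 } R={ 1715/2048; 429/512; 215/256; 27/32; 7/8; 1 } — 6859/8192
step 15: add Blue to get BRBBRBRBBRRBRBB; options L={ 0; 1/2; 3/4; 13/16; 53/64; 107/128; 857/1024; 3429/4096; 6859/8192 } R={ 1715/2048; 429/512; 215/256; 27/32; 7/8; 1 } — 13719/16384

13719/16384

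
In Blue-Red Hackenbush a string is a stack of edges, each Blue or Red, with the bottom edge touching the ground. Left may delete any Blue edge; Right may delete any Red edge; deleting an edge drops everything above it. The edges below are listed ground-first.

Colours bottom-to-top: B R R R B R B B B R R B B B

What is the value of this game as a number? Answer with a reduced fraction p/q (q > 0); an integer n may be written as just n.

Build g(s[:k]) for k = 1..14, string s = B R R R B R B B B R R B B B.
edge 1 of 14 (B): { 0 | ∅ } ⇒ 1
edge 2 of 14 (R): { 0 | 1 } ⇒ 1/2
edge 3 of 14 (R): { 0 | 1/2 1 } ⇒ 1/4
edge 4 of 14 (R): { 0 | 1/4 1/2 1 } ⇒ 1/8
edge 5 of 14 (B): { 0 1/8 | 1/4 1/2 1 } ⇒ 3/16
edge 6 of 14 (R): { 0 1/8 | 3/16 1/4 1/2 1 } ⇒ 5/32
edge 7 of 14 (B): { 0 1/8 5/32 | 3/16 1/4 1/2 1 } ⇒ 11/64
edge 8 of 14 (B): { 0 1/8 5/32 11/64 | 3/16 1/4 1/2 1 } ⇒ 23/128
edge 9 of 14 (B): { 0 1/8 5/32 11/64 23/128 | 3/16 1/4 1/2 1 } ⇒ 47/256
edge 10 of 14 (R): { 0 1/8 5/32 11/64 23/128 | 47/256 3/16 1/4 1/2 1 } ⇒ 93/512
edge 11 of 14 (R): { 0 1/8 5/32 11/64 23/128 | 93/512 47/256 3/16 1/4 1/2 1 } ⇒ 185/1024
edge 12 of 14 (B): { 0 1/8 5/32 11/64 23/128 185/1024 | 93/512 47/256 3/16 1/4 1/2 1 } ⇒ 371/2048
edge 13 of 14 (B): { 0 1/8 5/32 11/64 23/128 185/1024 371/2048 | 93/512 47/256 3/16 1/4 1/2 1 } ⇒ 743/4096
edge 14 of 14 (B): { 0 1/8 5/32 11/64 23/128 185/1024 371/2048 743/4096 | 93/512 47/256 3/16 1/4 1/2 1 } ⇒ 1487/8192

1487/8192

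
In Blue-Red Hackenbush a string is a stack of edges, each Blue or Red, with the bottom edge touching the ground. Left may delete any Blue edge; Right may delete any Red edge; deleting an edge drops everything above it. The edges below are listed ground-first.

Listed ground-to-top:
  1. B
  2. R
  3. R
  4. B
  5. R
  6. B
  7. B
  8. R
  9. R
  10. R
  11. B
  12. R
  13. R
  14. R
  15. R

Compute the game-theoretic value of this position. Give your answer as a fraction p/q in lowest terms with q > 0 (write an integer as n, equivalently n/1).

5665/16384

edge 1 of 15 (B): { 0 | · } → 1
edge 2 of 15 (R): { 0 | 1 } → 1/2
edge 3 of 15 (R): { 0 | 1/2,1 } → 1/4
edge 4 of 15 (B): { 0,1/4 | 1/2,1 } → 3/8
edge 5 of 15 (R): { 0,1/4 | 3/8,1/2,1 } → 5/16
edge 6 of 15 (B): { 0,1/4,5/16 | 3/8,1/2,1 } → 11/32
edge 7 of 15 (B): { 0,1/4,5/16,11/32 | 3/8,1/2,1 } → 23/64
edge 8 of 15 (R): { 0,1/4,5/16,11/32 | 23/64,3/8,1/2,1 } → 45/128
edge 9 of 15 (R): { 0,1/4,5/16,11/32 | 45/128,23/64,3/8,1/2,1 } → 89/256
edge 10 of 15 (R): { 0,1/4,5/16,11/32 | 89/256,45/128,23/64,3/8,1/2,1 } → 177/512
edge 11 of 15 (B): { 0,1/4,5/16,11/32,177/512 | 89/256,45/128,23/64,3/8,1/2,1 } → 355/1024
edge 12 of 15 (R): { 0,1/4,5/16,11/32,177/512 | 355/1024,89/256,45/128,23/64,3/8,1/2,1 } → 709/2048
edge 13 of 15 (R): { 0,1/4,5/16,11/32,177/512 | 709/2048,355/1024,89/256,45/128,23/64,3/8,1/2,1 } → 1417/4096
edge 14 of 15 (R): { 0,1/4,5/16,11/32,177/512 | 1417/4096,709/2048,355/1024,89/256,45/128,23/64,3/8,1/2,1 } → 2833/8192
edge 15 of 15 (R): { 0,1/4,5/16,11/32,177/512 | 2833/8192,1417/4096,709/2048,355/1024,89/256,45/128,23/64,3/8,1/2,1 } → 5665/16384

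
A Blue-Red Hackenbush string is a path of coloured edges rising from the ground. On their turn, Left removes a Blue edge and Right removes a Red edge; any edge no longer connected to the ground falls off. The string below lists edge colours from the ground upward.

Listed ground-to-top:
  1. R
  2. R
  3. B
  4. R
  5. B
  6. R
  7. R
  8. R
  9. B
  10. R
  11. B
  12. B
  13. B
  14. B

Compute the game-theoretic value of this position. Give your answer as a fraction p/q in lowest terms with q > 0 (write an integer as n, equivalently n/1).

Prefix values for R R B R B R R R B R B B B B via {L|R} + simplicity:
edge 1 of 14 (R): { · | 0 } → -1
edge 2 of 14 (R): { · | -1; 0 } → -2
edge 3 of 14 (B): { -2 | -1; 0 } → -3/2
edge 4 of 14 (R): { -2 | -3/2; -1; 0 } → -7/4
edge 5 of 14 (B): { -2; -7/4 | -3/2; -1; 0 } → -13/8
edge 6 of 14 (R): { -2; -7/4 | -13/8; -3/2; -1; 0 } → -27/16
edge 7 of 14 (R): { -2; -7/4 | -27/16; -13/8; -3/2; -1; 0 } → -55/32
edge 8 of 14 (R): { -2; -7/4 | -55/32; -27/16; -13/8; -3/2; -1; 0 } → -111/64
edge 9 of 14 (B): { -2; -7/4; -111/64 | -55/32; -27/16; -13/8; -3/2; -1; 0 } → -221/128
edge 10 of 14 (R): { -2; -7/4; -111/64 | -221/128; -55/32; -27/16; -13/8; -3/2; -1; 0 } → -443/256
edge 11 of 14 (B): { -2; -7/4; -111/64; -443/256 | -221/128; -55/32; -27/16; -13/8; -3/2; -1; 0 } → -885/512
edge 12 of 14 (B): { -2; -7/4; -111/64; -443/256; -885/512 | -221/128; -55/32; -27/16; -13/8; -3/2; -1; 0 } → -1769/1024
edge 13 of 14 (B): { -2; -7/4; -111/64; -443/256; -885/512; -1769/1024 | -221/128; -55/32; -27/16; -13/8; -3/2; -1; 0 } → -3537/2048
edge 14 of 14 (B): { -2; -7/4; -111/64; -443/256; -885/512; -1769/1024; -3537/2048 | -221/128; -55/32; -27/16; -13/8; -3/2; -1; 0 } → -7073/4096

-7073/4096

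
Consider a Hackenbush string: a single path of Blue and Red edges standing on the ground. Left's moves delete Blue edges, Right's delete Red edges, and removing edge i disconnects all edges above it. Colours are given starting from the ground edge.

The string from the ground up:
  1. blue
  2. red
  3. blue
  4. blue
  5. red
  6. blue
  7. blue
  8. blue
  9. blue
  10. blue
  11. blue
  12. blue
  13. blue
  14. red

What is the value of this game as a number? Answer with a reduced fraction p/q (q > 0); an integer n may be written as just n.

7165/8192

1 of 14 · b · max L 0 · min R +∞ = 1
2 of 14 · br · max L 0 · min R 1 = 1/2
3 of 14 · brb · max L 1/2 · min R 1 = 3/4
4 of 14 · brbb · max L 3/4 · min R 1 = 7/8
5 of 14 · brbbr · max L 3/4 · min R 7/8 = 13/16
6 of 14 · brbbrb · max L 13/16 · min R 7/8 = 27/32
7 of 14 · brbbrbb · max L 27/32 · min R 7/8 = 55/64
8 of 14 · brbbrbbb · max L 55/64 · min R 7/8 = 111/128
9 of 14 · brbbrbbbb · max L 111/128 · min R 7/8 = 223/256
10 of 14 · brbbrbbbbb · max L 223/256 · min R 7/8 = 447/512
11 of 14 · brbbrbbbbbb · max L 447/512 · min R 7/8 = 895/1024
12 of 14 · brbbrbbbbbbb · max L 895/1024 · min R 7/8 = 1791/2048
13 of 14 · brbbrbbbbbbbb · max L 1791/2048 · min R 7/8 = 3583/4096
14 of 14 · brbbrbbbbbbbbr · max L 1791/2048 · min R 3583/4096 = 7165/8192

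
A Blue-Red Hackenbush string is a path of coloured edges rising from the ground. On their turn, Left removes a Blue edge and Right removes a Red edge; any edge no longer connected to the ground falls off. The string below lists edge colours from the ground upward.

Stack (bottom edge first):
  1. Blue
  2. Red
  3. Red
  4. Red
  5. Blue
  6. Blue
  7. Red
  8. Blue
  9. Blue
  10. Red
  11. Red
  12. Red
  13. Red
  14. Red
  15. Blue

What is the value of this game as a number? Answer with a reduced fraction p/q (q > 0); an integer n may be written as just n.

3459/16384

Recurse on prefixes of the 15-edge string Blue Red Red Red Blue Blue Red Blue Blue Red Red Red Red Red Blue:
v_1 [B]  L=[0]  R=[—]  => 1
v_2 [BR]  L=[0]  R=[1]  => 1/2
v_3 [BRR]  L=[0]  R=[1/2, 1]  => 1/4
v_4 [BRRR]  L=[0]  R=[1/4, 1/2, 1]  => 1/8
v_5 [BRRRB]  L=[0, 1/8]  R=[1/4, 1/2, 1]  => 3/16
v_6 [BRRRBB]  L=[0, 1/8, 3/16]  R=[1/4, 1/2, 1]  => 7/32
v_7 [BRRRBBR]  L=[0, 1/8, 3/16]  R=[7/32, 1/4, 1/2, 1]  => 13/64
v_8 [BRRRBBRB]  L=[0, 1/8, 3/16, 13/64]  R=[7/32, 1/4, 1/2, 1]  => 27/128
v_9 [BRRRBBRBB]  L=[0, 1/8, 3/16, 13/64, 27/128]  R=[7/32, 1/4, 1/2, 1]  => 55/256
v_10 [BRRRBBRBBR]  L=[0, 1/8, 3/16, 13/64, 27/128]  R=[55/256, 7/32, 1/4, 1/2, 1]  => 109/512
v_11 [BRRRBBRBBRR]  L=[0, 1/8, 3/16, 13/64, 27/128]  R=[109/512, 55/256, 7/32, 1/4, 1/2, 1]  => 217/1024
v_12 [BRRRBBRBBRRR]  L=[0, 1/8, 3/16, 13/64, 27/128]  R=[217/1024, 109/512, 55/256, 7/32, 1/4, 1/2, 1]  => 433/2048
v_13 [BRRRBBRBBRRRR]  L=[0, 1/8, 3/16, 13/64, 27/128]  R=[433/2048, 217/1024, 109/512, 55/256, 7/32, 1/4, 1/2, 1]  => 865/4096
v_14 [BRRRBBRBBRRRRR]  L=[0, 1/8, 3/16, 13/64, 27/128]  R=[865/4096, 433/2048, 217/1024, 109/512, 55/256, 7/32, 1/4, 1/2, 1]  => 1729/8192
v_15 [BRRRBBRBBRRRRRB]  L=[0, 1/8, 3/16, 13/64, 27/128, 1729/8192]  R=[865/4096, 433/2048, 217/1024, 109/512, 55/256, 7/32, 1/4, 1/2, 1]  => 3459/16384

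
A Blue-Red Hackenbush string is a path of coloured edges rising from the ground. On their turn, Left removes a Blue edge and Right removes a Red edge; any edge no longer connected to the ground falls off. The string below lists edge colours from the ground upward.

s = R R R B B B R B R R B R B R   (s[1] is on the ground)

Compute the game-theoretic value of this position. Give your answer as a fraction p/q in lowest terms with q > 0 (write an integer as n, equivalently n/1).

-4459/2048

Recurse on prefixes of the 14-edge string R R R B B B R B R R B R B R:
R: Left { ∅ }, Right { 0 } ⇒ simplest -1
RR: Left { ∅ }, Right { -1; 0 } ⇒ simplest -2
RRR: Left { ∅ }, Right { -2; -1; 0 } ⇒ simplest -3
RRRB: Left { -3 }, Right { -2; -1; 0 } ⇒ simplest -5/2
RRRBB: Left { -3; -5/2 }, Right { -2; -1; 0 } ⇒ simplest -9/4
RRRBBB: Left { -3; -5/2; -9/4 }, Right { -2; -1; 0 } ⇒ simplest -17/8
RRRBBBR: Left { -3; -5/2; -9/4 }, Right { -17/8; -2; -1; 0 } ⇒ simplest -35/16
RRRBBBRB: Left { -3; -5/2; -9/4; -35/16 }, Right { -17/8; -2; -1; 0 } ⇒ simplest -69/32
RRRBBBRBR: Left { -3; -5/2; -9/4; -35/16 }, Right { -69/32; -17/8; -2; -1; 0 } ⇒ simplest -139/64
RRRBBBRBRR: Left { -3; -5/2; -9/4; -35/16 }, Right { -139/64; -69/32; -17/8; -2; -1; 0 } ⇒ simplest -279/128
RRRBBBRBRRB: Left { -3; -5/2; -9/4; -35/16; -279/128 }, Right { -139/64; -69/32; -17/8; -2; -1; 0 } ⇒ simplest -557/256
RRRBBBRBRRBR: Left { -3; -5/2; -9/4; -35/16; -279/128 }, Right { -557/256; -139/64; -69/32; -17/8; -2; -1; 0 } ⇒ simplest -1115/512
RRRBBBRBRRBRB: Left { -3; -5/2; -9/4; -35/16; -279/128; -1115/512 }, Right { -557/256; -139/64; -69/32; -17/8; -2; -1; 0 } ⇒ simplest -2229/1024
RRRBBBRBRRBRBR: Left { -3; -5/2; -9/4; -35/16; -279/128; -1115/512 }, Right { -2229/1024; -557/256; -139/64; -69/32; -17/8; -2; -1; 0 } ⇒ simplest -4459/2048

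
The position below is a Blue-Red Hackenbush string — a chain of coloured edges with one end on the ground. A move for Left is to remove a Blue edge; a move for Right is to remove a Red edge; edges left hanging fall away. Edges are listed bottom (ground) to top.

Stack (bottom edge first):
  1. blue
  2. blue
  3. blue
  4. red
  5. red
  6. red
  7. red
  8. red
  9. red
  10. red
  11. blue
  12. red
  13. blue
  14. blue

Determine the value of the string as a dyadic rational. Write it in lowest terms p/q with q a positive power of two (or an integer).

4119/2048

Recurse on prefixes of the 14-edge string blue blue blue red red red red red red red blue red blue blue:
step 1: add blue to get b; options L={ 0 } R={ none } -> 1
step 2: add blue to get bb; options L={ 0, 1 } R={ none } -> 2
step 3: add blue to get bbb; options L={ 0, 1, 2 } R={ none } -> 3
step 4: add red to get bbbr; options L={ 0, 1, 2 } R={ 3 } -> 5/2
step 5: add red to get bbbrr; options L={ 0, 1, 2 } R={ 5/2, 3 } -> 9/4
step 6: add red to get bbbrrr; options L={ 0, 1, 2 } R={ 9/4, 5/2, 3 } -> 17/8
step 7: add red to get bbbrrrr; options L={ 0, 1, 2 } R={ 17/8, 9/4, 5/2, 3 } -> 33/16
step 8: add red to get bbbrrrrr; options L={ 0, 1, 2 } R={ 33/16, 17/8, 9/4, 5/2, 3 } -> 65/32
step 9: add red to get bbbrrrrrr; options L={ 0, 1, 2 } R={ 65/32, 33/16, 17/8, 9/4, 5/2, 3 } -> 129/64
step 10: add red to get bbbrrrrrrr; options L={ 0, 1, 2 } R={ 129/64, 65/32, 33/16, 17/8, 9/4, 5/2, 3 } -> 257/128
step 11: add blue to get bbbrrrrrrrb; options L={ 0, 1, 2, 257/128 } R={ 129/64, 65/32, 33/16, 17/8, 9/4, 5/2, 3 } -> 515/256
step 12: add red to get bbbrrrrrrrbr; options L={ 0, 1, 2, 257/128 } R={ 515/256, 129/64, 65/32, 33/16, 17/8, 9/4, 5/2, 3 } -> 1029/512
step 13: add blue to get bbbrrrrrrrbrb; options L={ 0, 1, 2, 257/128, 1029/512 } R={ 515/256, 129/64, 65/32, 33/16, 17/8, 9/4, 5/2, 3 } -> 2059/1024
step 14: add blue to get bbbrrrrrrrbrbb; options L={ 0, 1, 2, 257/128, 1029/512, 2059/1024 } R={ 515/256, 129/64, 65/32, 33/16, 17/8, 9/4, 5/2, 3 } -> 4119/2048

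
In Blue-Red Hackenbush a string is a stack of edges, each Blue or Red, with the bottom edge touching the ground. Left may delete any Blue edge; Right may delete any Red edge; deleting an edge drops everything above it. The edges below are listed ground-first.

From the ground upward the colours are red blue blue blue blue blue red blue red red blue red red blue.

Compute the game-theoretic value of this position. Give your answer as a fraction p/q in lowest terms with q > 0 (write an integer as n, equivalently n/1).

r: Left { (no moves) }, Right { 0 } ⇒ simplest -1
rb: Left { -1 }, Right { 0 } ⇒ simplest -1/2
rbb: Left { -1 -1/2 }, Right { 0 } ⇒ simplest -1/4
rbbb: Left { -1 -1/2 -1/4 }, Right { 0 } ⇒ simplest -1/8
rbbbb: Left { -1 -1/2 -1/4 -1/8 }, Right { 0 } ⇒ simplest -1/16
rbbbbb: Left { -1 -1/2 -1/4 -1/8 -1/16 }, Right { 0 } ⇒ simplest -1/32
rbbbbbr: Left { -1 -1/2 -1/4 -1/8 -1/16 }, Right { -1/32 0 } ⇒ simplest -3/64
rbbbbbrb: Left { -1 -1/2 -1/4 -1/8 -1/16 -3/64 }, Right { -1/32 0 } ⇒ simplest -5/128
rbbbbbrbr: Left { -1 -1/2 -1/4 -1/8 -1/16 -3/64 }, Right { -5/128 -1/32 0 } ⇒ simplest -11/256
rbbbbbrbrr: Left { -1 -1/2 -1/4 -1/8 -1/16 -3/64 }, Right { -11/256 -5/128 -1/32 0 } ⇒ simplest -23/512
rbbbbbrbrrb: Left { -1 -1/2 -1/4 -1/8 -1/16 -3/64 -23/512 }, Right { -11/256 -5/128 -1/32 0 } ⇒ simplest -45/1024
rbbbbbrbrrbr: Left { -1 -1/2 -1/4 -1/8 -1/16 -3/64 -23/512 }, Right { -45/1024 -11/256 -5/128 -1/32 0 } ⇒ simplest -91/2048
rbbbbbrbrrbrr: Left { -1 -1/2 -1/4 -1/8 -1/16 -3/64 -23/512 }, Right { -91/2048 -45/1024 -11/256 -5/128 -1/32 0 } ⇒ simplest -183/4096
rbbbbbrbrrbrrb: Left { -1 -1/2 -1/4 -1/8 -1/16 -3/64 -23/512 -183/4096 }, Right { -91/2048 -45/1024 -11/256 -5/128 -1/32 0 } ⇒ simplest -365/8192

-365/8192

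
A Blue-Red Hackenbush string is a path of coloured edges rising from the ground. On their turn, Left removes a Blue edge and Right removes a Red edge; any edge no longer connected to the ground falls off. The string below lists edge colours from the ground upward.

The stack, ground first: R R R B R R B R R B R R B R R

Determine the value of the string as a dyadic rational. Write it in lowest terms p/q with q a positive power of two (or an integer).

-11703/4096

Prefix values for R R R B R R B R R B R R B R R via {L|R} + simplicity:
value_1 [R]  L=[]  R=[0]  → -1
value_2 [RR]  L=[]  R=[-1,0]  → -2
value_3 [RRR]  L=[]  R=[-2,-1,0]  → -3
value_4 [RRRB]  L=[-3]  R=[-2,-1,0]  → -5/2
value_5 [RRRBR]  L=[-3]  R=[-5/2,-2,-1,0]  → -11/4
value_6 [RRRBRR]  L=[-3]  R=[-11/4,-5/2,-2,-1,0]  → -23/8
value_7 [RRRBRRB]  L=[-3,-23/8]  R=[-11/4,-5/2,-2,-1,0]  → -45/16
value_8 [RRRBRRBR]  L=[-3,-23/8]  R=[-45/16,-11/4,-5/2,-2,-1,0]  → -91/32
value_9 [RRRBRRBRR]  L=[-3,-23/8]  R=[-91/32,-45/16,-11/4,-5/2,-2,-1,0]  → -183/64
value_10 [RRRBRRBRRB]  L=[-3,-23/8,-183/64]  R=[-91/32,-45/16,-11/4,-5/2,-2,-1,0]  → -365/128
value_11 [RRRBRRBRRBR]  L=[-3,-23/8,-183/64]  R=[-365/128,-91/32,-45/16,-11/4,-5/2,-2,-1,0]  → -731/256
value_12 [RRRBRRBRRBRR]  L=[-3,-23/8,-183/64]  R=[-731/256,-365/128,-91/32,-45/16,-11/4,-5/2,-2,-1,0]  → -1463/512
value_13 [RRRBRRBRRBRRB]  L=[-3,-23/8,-183/64,-1463/512]  R=[-731/256,-365/128,-91/32,-45/16,-11/4,-5/2,-2,-1,0]  → -2925/1024
value_14 [RRRBRRBRRBRRBR]  L=[-3,-23/8,-183/64,-1463/512]  R=[-2925/1024,-731/256,-365/128,-91/32,-45/16,-11/4,-5/2,-2,-1,0]  → -5851/2048
value_15 [RRRBRRBRRBRRBRR]  L=[-3,-23/8,-183/64,-1463/512]  R=[-5851/2048,-2925/1024,-731/256,-365/128,-91/32,-45/16,-11/4,-5/2,-2,-1,0]  → -11703/4096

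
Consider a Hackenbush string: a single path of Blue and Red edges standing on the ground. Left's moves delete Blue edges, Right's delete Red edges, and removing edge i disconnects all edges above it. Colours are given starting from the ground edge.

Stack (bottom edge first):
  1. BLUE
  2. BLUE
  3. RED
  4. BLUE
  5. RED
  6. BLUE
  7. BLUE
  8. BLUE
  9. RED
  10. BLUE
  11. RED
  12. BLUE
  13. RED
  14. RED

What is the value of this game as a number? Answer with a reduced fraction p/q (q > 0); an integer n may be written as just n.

Recurse on prefixes of the 14-edge string BLUE BLUE RED BLUE RED BLUE BLUE BLUE RED BLUE RED BLUE RED RED:
1 of 14 · B · max L 0 · min R +∞ = 1
2 of 14 · BB · max L 1 · min R +∞ = 2
3 of 14 · BBR · max L 1 · min R 2 = 3/2
4 of 14 · BBRB · max L 3/2 · min R 2 = 7/4
5 of 14 · BBRBR · max L 3/2 · min R 7/4 = 13/8
6 of 14 · BBRBRB · max L 13/8 · min R 7/4 = 27/16
7 of 14 · BBRBRBB · max L 27/16 · min R 7/4 = 55/32
8 of 14 · BBRBRBBB · max L 55/32 · min R 7/4 = 111/64
9 of 14 · BBRBRBBBR · max L 55/32 · min R 111/64 = 221/128
10 of 14 · BBRBRBBBRB · max L 221/128 · min R 111/64 = 443/256
11 of 14 · BBRBRBBBRBR · max L 221/128 · min R 443/256 = 885/512
12 of 14 · BBRBRBBBRBRB · max L 885/512 · min R 443/256 = 1771/1024
13 of 14 · BBRBRBBBRBRBR · max L 885/512 · min R 1771/1024 = 3541/2048
14 of 14 · BBRBRBBBRBRBRR · max L 885/512 · min R 3541/2048 = 7081/4096

7081/4096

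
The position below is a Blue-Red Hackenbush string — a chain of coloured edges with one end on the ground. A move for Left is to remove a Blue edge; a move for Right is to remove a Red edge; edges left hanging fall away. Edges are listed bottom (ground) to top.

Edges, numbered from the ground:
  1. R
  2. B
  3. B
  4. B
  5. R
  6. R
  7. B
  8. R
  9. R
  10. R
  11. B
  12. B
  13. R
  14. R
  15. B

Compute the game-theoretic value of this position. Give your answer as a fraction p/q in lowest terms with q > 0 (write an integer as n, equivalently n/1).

R: Left { — }, Right { 0 } → simplest -1
RB: Left { -1 }, Right { 0 } → simplest -1/2
RBB: Left { -1, -1/2 }, Right { 0 } → simplest -1/4
RBBB: Left { -1, -1/2, -1/4 }, Right { 0 } → simplest -1/8
RBBBR: Left { -1, -1/2, -1/4 }, Right { -1/8, 0 } → simplest -3/16
RBBBRR: Left { -1, -1/2, -1/4 }, Right { -3/16, -1/8, 0 } → simplest -7/32
RBBBRRB: Left { -1, -1/2, -1/4, -7/32 }, Right { -3/16, -1/8, 0 } → simplest -13/64
RBBBRRBR: Left { -1, -1/2, -1/4, -7/32 }, Right { -13/64, -3/16, -1/8, 0 } → simplest -27/128
RBBBRRBRR: Left { -1, -1/2, -1/4, -7/32 }, Right { -27/128, -13/64, -3/16, -1/8, 0 } → simplest -55/256
RBBBRRBRRR: Left { -1, -1/2, -1/4, -7/32 }, Right { -55/256, -27/128, -13/64, -3/16, -1/8, 0 } → simplest -111/512
RBBBRRBRRRB: Left { -1, -1/2, -1/4, -7/32, -111/512 }, Right { -55/256, -27/128, -13/64, -3/16, -1/8, 0 } → simplest -221/1024
RBBBRRBRRRBB: Left { -1, -1/2, -1/4, -7/32, -111/512, -221/1024 }, Right { -55/256, -27/128, -13/64, -3/16, -1/8, 0 } → simplest -441/2048
RBBBRRBRRRBBR: Left { -1, -1/2, -1/4, -7/32, -111/512, -221/1024 }, Right { -441/2048, -55/256, -27/128, -13/64, -3/16, -1/8, 0 } → simplest -883/4096
RBBBRRBRRRBBRR: Left { -1, -1/2, -1/4, -7/32, -111/512, -221/1024 }, Right { -883/4096, -441/2048, -55/256, -27/128, -13/64, -3/16, -1/8, 0 } → simplest -1767/8192
RBBBRRBRRRBBRRB: Left { -1, -1/2, -1/4, -7/32, -111/512, -221/1024, -1767/8192 }, Right { -883/4096, -441/2048, -55/256, -27/128, -13/64, -3/16, -1/8, 0 } → simplest -3533/16384

-3533/16384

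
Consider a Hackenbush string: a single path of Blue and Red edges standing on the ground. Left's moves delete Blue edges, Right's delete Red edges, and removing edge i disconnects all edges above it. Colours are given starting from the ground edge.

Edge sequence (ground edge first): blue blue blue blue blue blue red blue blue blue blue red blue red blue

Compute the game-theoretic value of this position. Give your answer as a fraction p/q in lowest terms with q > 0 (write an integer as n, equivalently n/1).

3051/512

step 1: add blue to get b; options L={ 0 } R={ none } → 1
step 2: add blue to get bb; options L={ 0 1 } R={ none } → 2
step 3: add blue to get bbb; options L={ 0 1 2 } R={ none } → 3
step 4: add blue to get bbbb; options L={ 0 1 2 3 } R={ none } → 4
step 5: add blue to get bbbbb; options L={ 0 1 2 3 4 } R={ none } → 5
step 6: add blue to get bbbbbb; options L={ 0 1 2 3 4 5 } R={ none } → 6
step 7: add red to get bbbbbbr; options L={ 0 1 2 3 4 5 } R={ 6 } → 11/2
step 8: add blue to get bbbbbbrb; options L={ 0 1 2 3 4 5 11/2 } R={ 6 } → 23/4
step 9: add blue to get bbbbbbrbb; options L={ 0 1 2 3 4 5 11/2 23/4 } R={ 6 } → 47/8
step 10: add blue to get bbbbbbrbbb; options L={ 0 1 2 3 4 5 11/2 23/4 47/8 } R={ 6 } → 95/16
step 11: add blue to get bbbbbbrbbbb; options L={ 0 1 2 3 4 5 11/2 23/4 47/8 95/16 } R={ 6 } → 191/32
step 12: add red to get bbbbbbrbbbbr; options L={ 0 1 2 3 4 5 11/2 23/4 47/8 95/16 } R={ 191/32 6 } → 381/64
step 13: add blue to get bbbbbbrbbbbrb; options L={ 0 1 2 3 4 5 11/2 23/4 47/8 95/16 381/64 } R={ 191/32 6 } → 763/128
step 14: add red to get bbbbbbrbbbbrbr; options L={ 0 1 2 3 4 5 11/2 23/4 47/8 95/16 381/64 } R={ 763/128 191/32 6 } → 1525/256
step 15: add blue to get bbbbbbrbbbbrbrb; options L={ 0 1 2 3 4 5 11/2 23/4 47/8 95/16 381/64 1525/256 } R={ 763/128 191/32 6 } → 3051/512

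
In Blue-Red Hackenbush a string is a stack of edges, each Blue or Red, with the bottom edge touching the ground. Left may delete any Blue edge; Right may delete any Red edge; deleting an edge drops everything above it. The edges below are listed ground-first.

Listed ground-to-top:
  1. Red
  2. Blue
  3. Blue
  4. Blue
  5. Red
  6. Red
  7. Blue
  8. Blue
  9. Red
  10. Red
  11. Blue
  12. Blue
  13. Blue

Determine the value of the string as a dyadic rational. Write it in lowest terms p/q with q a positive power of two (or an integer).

-817/4096

step 1: add Red to get R; options L={  } R={ 0 } ⇒ -1
step 2: add Blue to get RB; options L={ -1 } R={ 0 } ⇒ -1/2
step 3: add Blue to get RBB; options L={ -1,-1/2 } R={ 0 } ⇒ -1/4
step 4: add Blue to get RBBB; options L={ -1,-1/2,-1/4 } R={ 0 } ⇒ -1/8
step 5: add Red to get RBBBR; options L={ -1,-1/2,-1/4 } R={ -1/8,0 } ⇒ -3/16
step 6: add Red to get RBBBRR; options L={ -1,-1/2,-1/4 } R={ -3/16,-1/8,0 } ⇒ -7/32
step 7: add Blue to get RBBBRRB; options L={ -1,-1/2,-1/4,-7/32 } R={ -3/16,-1/8,0 } ⇒ -13/64
step 8: add Blue to get RBBBRRBB; options L={ -1,-1/2,-1/4,-7/32,-13/64 } R={ -3/16,-1/8,0 } ⇒ -25/128
step 9: add Red to get RBBBRRBBR; options L={ -1,-1/2,-1/4,-7/32,-13/64 } R={ -25/128,-3/16,-1/8,0 } ⇒ -51/256
step 10: add Red to get RBBBRRBBRR; options L={ -1,-1/2,-1/4,-7/32,-13/64 } R={ -51/256,-25/128,-3/16,-1/8,0 } ⇒ -103/512
step 11: add Blue to get RBBBRRBBRRB; options L={ -1,-1/2,-1/4,-7/32,-13/64,-103/512 } R={ -51/256,-25/128,-3/16,-1/8,0 } ⇒ -205/1024
step 12: add Blue to get RBBBRRBBRRBB; options L={ -1,-1/2,-1/4,-7/32,-13/64,-103/512,-205/1024 } R={ -51/256,-25/128,-3/16,-1/8,0 } ⇒ -409/2048
step 13: add Blue to get RBBBRRBBRRBBB; options L={ -1,-1/2,-1/4,-7/32,-13/64,-103/512,-205/1024,-409/2048 } R={ -51/256,-25/128,-3/16,-1/8,0 } ⇒ -817/4096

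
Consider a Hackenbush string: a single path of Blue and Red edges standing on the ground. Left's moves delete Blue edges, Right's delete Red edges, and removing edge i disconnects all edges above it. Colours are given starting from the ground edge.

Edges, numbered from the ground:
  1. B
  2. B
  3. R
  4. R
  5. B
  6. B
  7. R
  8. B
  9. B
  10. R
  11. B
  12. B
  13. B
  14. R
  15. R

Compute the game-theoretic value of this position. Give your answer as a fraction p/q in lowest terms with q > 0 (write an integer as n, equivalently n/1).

Recurse on prefixes of the 15-edge string B B R R B B R B B R B B B R R:
edge 1 of 15 (B): { 0 | (no moves) } gives 1
edge 2 of 15 (B): { 0,1 | (no moves) } gives 2
edge 3 of 15 (R): { 0,1 | 2 } gives 3/2
edge 4 of 15 (R): { 0,1 | 3/2,2 } gives 5/4
edge 5 of 15 (B): { 0,1,5/4 | 3/2,2 } gives 11/8
edge 6 of 15 (B): { 0,1,5/4,11/8 | 3/2,2 } gives 23/16
edge 7 of 15 (R): { 0,1,5/4,11/8 | 23/16,3/2,2 } gives 45/32
edge 8 of 15 (B): { 0,1,5/4,11/8,45/32 | 23/16,3/2,2 } gives 91/64
edge 9 of 15 (B): { 0,1,5/4,11/8,45/32,91/64 | 23/16,3/2,2 } gives 183/128
edge 10 of 15 (R): { 0,1,5/4,11/8,45/32,91/64 | 183/128,23/16,3/2,2 } gives 365/256
edge 11 of 15 (B): { 0,1,5/4,11/8,45/32,91/64,365/256 | 183/128,23/16,3/2,2 } gives 731/512
edge 12 of 15 (B): { 0,1,5/4,11/8,45/32,91/64,365/256,731/512 | 183/128,23/16,3/2,2 } gives 1463/1024
edge 13 of 15 (B): { 0,1,5/4,11/8,45/32,91/64,365/256,731/512,1463/1024 | 183/128,23/16,3/2,2 } gives 2927/2048
edge 14 of 15 (R): { 0,1,5/4,11/8,45/32,91/64,365/256,731/512,1463/1024 | 2927/2048,183/128,23/16,3/2,2 } gives 5853/4096
edge 15 of 15 (R): { 0,1,5/4,11/8,45/32,91/64,365/256,731/512,1463/1024 | 5853/4096,2927/2048,183/128,23/16,3/2,2 } gives 11705/8192

11705/8192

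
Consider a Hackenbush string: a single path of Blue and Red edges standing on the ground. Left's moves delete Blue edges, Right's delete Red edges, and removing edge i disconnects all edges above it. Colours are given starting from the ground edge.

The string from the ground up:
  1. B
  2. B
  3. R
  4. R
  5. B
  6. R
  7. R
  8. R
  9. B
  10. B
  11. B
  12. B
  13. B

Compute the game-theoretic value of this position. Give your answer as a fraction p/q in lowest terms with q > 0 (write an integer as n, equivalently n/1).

2623/2048

Recurse on prefixes of the 13-edge string B B R R B R R R B B B B B:
val_1 [B]  L=[0]  R=[(no moves)]  ⇒ 1
val_2 [BB]  L=[0; 1]  R=[(no moves)]  ⇒ 2
val_3 [BBR]  L=[0; 1]  R=[2]  ⇒ 3/2
val_4 [BBRR]  L=[0; 1]  R=[3/2; 2]  ⇒ 5/4
val_5 [BBRRB]  L=[0; 1; 5/4]  R=[3/2; 2]  ⇒ 11/8
val_6 [BBRRBR]  L=[0; 1; 5/4]  R=[11/8; 3/2; 2]  ⇒ 21/16
val_7 [BBRRBRR]  L=[0; 1; 5/4]  R=[21/16; 11/8; 3/2; 2]  ⇒ 41/32
val_8 [BBRRBRRR]  L=[0; 1; 5/4]  R=[41/32; 21/16; 11/8; 3/2; 2]  ⇒ 81/64
val_9 [BBRRBRRRB]  L=[0; 1; 5/4; 81/64]  R=[41/32; 21/16; 11/8; 3/2; 2]  ⇒ 163/128
val_10 [BBRRBRRRBB]  L=[0; 1; 5/4; 81/64; 163/128]  R=[41/32; 21/16; 11/8; 3/2; 2]  ⇒ 327/256
val_11 [BBRRBRRRBBB]  L=[0; 1; 5/4; 81/64; 163/128; 327/256]  R=[41/32; 21/16; 11/8; 3/2; 2]  ⇒ 655/512
val_12 [BBRRBRRRBBBB]  L=[0; 1; 5/4; 81/64; 163/128; 327/256; 655/512]  R=[41/32; 21/16; 11/8; 3/2; 2]  ⇒ 1311/1024
val_13 [BBRRBRRRBBBBB]  L=[0; 1; 5/4; 81/64; 163/128; 327/256; 655/512; 1311/1024]  R=[41/32; 21/16; 11/8; 3/2; 2]  ⇒ 2623/2048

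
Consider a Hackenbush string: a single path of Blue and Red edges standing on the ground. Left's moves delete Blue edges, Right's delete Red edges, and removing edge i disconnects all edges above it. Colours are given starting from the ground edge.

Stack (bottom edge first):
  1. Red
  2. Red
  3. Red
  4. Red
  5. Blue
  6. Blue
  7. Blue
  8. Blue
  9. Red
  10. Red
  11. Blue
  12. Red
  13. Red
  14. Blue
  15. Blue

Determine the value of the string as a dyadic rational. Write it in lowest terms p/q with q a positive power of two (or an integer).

g(R) = { ∅ | 0 } gives -1
g(RR) = { ∅ | -1 0 } gives -2
g(RRR) = { ∅ | -2 -1 0 } gives -3
g(RRRR) = { ∅ | -3 -2 -1 0 } gives -4
g(RRRRB) = { -4 | -3 -2 -1 0 } gives -7/2
g(RRRRBB) = { -4 -7/2 | -3 -2 -1 0 } gives -13/4
g(RRRRBBB) = { -4 -7/2 -13/4 | -3 -2 -1 0 } gives -25/8
g(RRRRBBBB) = { -4 -7/2 -13/4 -25/8 | -3 -2 -1 0 } gives -49/16
g(RRRRBBBBR) = { -4 -7/2 -13/4 -25/8 | -49/16 -3 -2 -1 0 } gives -99/32
g(RRRRBBBBRR) = { -4 -7/2 -13/4 -25/8 | -99/32 -49/16 -3 -2 -1 0 } gives -199/64
g(RRRRBBBBRRB) = { -4 -7/2 -13/4 -25/8 -199/64 | -99/32 -49/16 -3 -2 -1 0 } gives -397/128
g(RRRRBBBBRRBR) = { -4 -7/2 -13/4 -25/8 -199/64 | -397/128 -99/32 -49/16 -3 -2 -1 0 } gives -795/256
g(RRRRBBBBRRBRR) = { -4 -7/2 -13/4 -25/8 -199/64 | -795/256 -397/128 -99/32 -49/16 -3 -2 -1 0 } gives -1591/512
g(RRRRBBBBRRBRRB) = { -4 -7/2 -13/4 -25/8 -199/64 -1591/512 | -795/256 -397/128 -99/32 -49/16 -3 -2 -1 0 } gives -3181/1024
g(RRRRBBBBRRBRRBB) = { -4 -7/2 -13/4 -25/8 -199/64 -1591/512 -3181/1024 | -795/256 -397/128 -99/32 -49/16 -3 -2 -1 0 } gives -6361/2048

-6361/2048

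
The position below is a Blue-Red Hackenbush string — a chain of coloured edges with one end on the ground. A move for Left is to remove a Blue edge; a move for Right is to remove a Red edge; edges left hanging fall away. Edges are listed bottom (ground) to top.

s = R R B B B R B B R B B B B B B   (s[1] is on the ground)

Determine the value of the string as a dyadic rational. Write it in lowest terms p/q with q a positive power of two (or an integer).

R: Left { ∅ }, Right { 0 } ⇒ simplest -1
RR: Left { ∅ }, Right { -1 0 } ⇒ simplest -2
RRB: Left { -2 }, Right { -1 0 } ⇒ simplest -3/2
RRBB: Left { -2 -3/2 }, Right { -1 0 } ⇒ simplest -5/4
RRBBB: Left { -2 -3/2 -5/4 }, Right { -1 0 } ⇒ simplest -9/8
RRBBBR: Left { -2 -3/2 -5/4 }, Right { -9/8 -1 0 } ⇒ simplest -19/16
RRBBBRB: Left { -2 -3/2 -5/4 -19/16 }, Right { -9/8 -1 0 } ⇒ simplest -37/32
RRBBBRBB: Left { -2 -3/2 -5/4 -19/16 -37/32 }, Right { -9/8 -1 0 } ⇒ simplest -73/64
RRBBBRBBR: Left { -2 -3/2 -5/4 -19/16 -37/32 }, Right { -73/64 -9/8 -1 0 } ⇒ simplest -147/128
RRBBBRBBRB: Left { -2 -3/2 -5/4 -19/16 -37/32 -147/128 }, Right { -73/64 -9/8 -1 0 } ⇒ simplest -293/256
RRBBBRBBRBB: Left { -2 -3/2 -5/4 -19/16 -37/32 -147/128 -293/256 }, Right { -73/64 -9/8 -1 0 } ⇒ simplest -585/512
RRBBBRBBRBBB: Left { -2 -3/2 -5/4 -19/16 -37/32 -147/128 -293/256 -585/512 }, Right { -73/64 -9/8 -1 0 } ⇒ simplest -1169/1024
RRBBBRBBRBBBB: Left { -2 -3/2 -5/4 -19/16 -37/32 -147/128 -293/256 -585/512 -1169/1024 }, Right { -73/64 -9/8 -1 0 } ⇒ simplest -2337/2048
RRBBBRBBRBBBBB: Left { -2 -3/2 -5/4 -19/16 -37/32 -147/128 -293/256 -585/512 -1169/1024 -2337/2048 }, Right { -73/64 -9/8 -1 0 } ⇒ simplest -4673/4096
RRBBBRBBRBBBBBB: Left { -2 -3/2 -5/4 -19/16 -37/32 -147/128 -293/256 -585/512 -1169/1024 -2337/2048 -4673/4096 }, Right { -73/64 -9/8 -1 0 } ⇒ simplest -9345/8192

-9345/8192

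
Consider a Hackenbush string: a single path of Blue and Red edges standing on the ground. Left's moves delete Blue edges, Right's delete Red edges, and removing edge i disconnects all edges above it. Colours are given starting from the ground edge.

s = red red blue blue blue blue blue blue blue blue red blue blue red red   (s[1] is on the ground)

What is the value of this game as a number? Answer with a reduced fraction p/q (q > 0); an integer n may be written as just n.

step 1: add red to get r; options L={ — } R={ 0 } gives -1
step 2: add red to get rr; options L={ — } R={ -1,0 } gives -2
step 3: add blue to get rrb; options L={ -2 } R={ -1,0 } gives -3/2
step 4: add blue to get rrbb; options L={ -2,-3/2 } R={ -1,0 } gives -5/4
step 5: add blue to get rrbbb; options L={ -2,-3/2,-5/4 } R={ -1,0 } gives -9/8
step 6: add blue to get rrbbbb; options L={ -2,-3/2,-5/4,-9/8 } R={ -1,0 } gives -17/16
step 7: add blue to get rrbbbbb; options L={ -2,-3/2,-5/4,-9/8,-17/16 } R={ -1,0 } gives -33/32
step 8: add blue to get rrbbbbbb; options L={ -2,-3/2,-5/4,-9/8,-17/16,-33/32 } R={ -1,0 } gives -65/64
step 9: add blue to get rrbbbbbbb; options L={ -2,-3/2,-5/4,-9/8,-17/16,-33/32,-65/64 } R={ -1,0 } gives -129/128
step 10: add blue to get rrbbbbbbbb; options L={ -2,-3/2,-5/4,-9/8,-17/16,-33/32,-65/64,-129/128 } R={ -1,0 } gives -257/256
step 11: add red to get rrbbbbbbbbr; options L={ -2,-3/2,-5/4,-9/8,-17/16,-33/32,-65/64,-129/128 } R={ -257/256,-1,0 } gives -515/512
step 12: add blue to get rrbbbbbbbbrb; options L={ -2,-3/2,-5/4,-9/8,-17/16,-33/32,-65/64,-129/128,-515/512 } R={ -257/256,-1,0 } gives -1029/1024
step 13: add blue to get rrbbbbbbbbrbb; options L={ -2,-3/2,-5/4,-9/8,-17/16,-33/32,-65/64,-129/128,-515/512,-1029/1024 } R={ -257/256,-1,0 } gives -2057/2048
step 14: add red to get rrbbbbbbbbrbbr; options L={ -2,-3/2,-5/4,-9/8,-17/16,-33/32,-65/64,-129/128,-515/512,-1029/1024 } R={ -2057/2048,-257/256,-1,0 } gives -4115/4096
step 15: add red to get rrbbbbbbbbrbbrr; options L={ -2,-3/2,-5/4,-9/8,-17/16,-33/32,-65/64,-129/128,-515/512,-1029/1024 } R={ -4115/4096,-2057/2048,-257/256,-1,0 } gives -8231/8192

-8231/8192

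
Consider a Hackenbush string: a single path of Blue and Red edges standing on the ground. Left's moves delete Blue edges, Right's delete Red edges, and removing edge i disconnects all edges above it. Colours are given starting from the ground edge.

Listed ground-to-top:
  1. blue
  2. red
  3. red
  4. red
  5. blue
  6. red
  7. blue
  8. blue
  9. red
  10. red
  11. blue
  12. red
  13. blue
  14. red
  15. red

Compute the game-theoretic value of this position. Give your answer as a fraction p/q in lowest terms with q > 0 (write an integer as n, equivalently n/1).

1 of 15 · b · max L 0 · min R +∞ -> 1
2 of 15 · br · max L 0 · min R 1 -> 1/2
3 of 15 · brr · max L 0 · min R 1/2 -> 1/4
4 of 15 · brrr · max L 0 · min R 1/4 -> 1/8
5 of 15 · brrrb · max L 1/8 · min R 1/4 -> 3/16
6 of 15 · brrrbr · max L 1/8 · min R 3/16 -> 5/32
7 of 15 · brrrbrb · max L 5/32 · min R 3/16 -> 11/64
8 of 15 · brrrbrbb · max L 11/64 · min R 3/16 -> 23/128
9 of 15 · brrrbrbbr · max L 11/64 · min R 23/128 -> 45/256
10 of 15 · brrrbrbbrr · max L 11/64 · min R 45/256 -> 89/512
11 of 15 · brrrbrbbrrb · max L 89/512 · min R 45/256 -> 179/1024
12 of 15 · brrrbrbbrrbr · max L 89/512 · min R 179/1024 -> 357/2048
13 of 15 · brrrbrbbrrbrb · max L 357/2048 · min R 179/1024 -> 715/4096
14 of 15 · brrrbrbbrrbrbr · max L 357/2048 · min R 715/4096 -> 1429/8192
15 of 15 · brrrbrbbrrbrbrr · max L 357/2048 · min R 1429/8192 -> 2857/16384

2857/16384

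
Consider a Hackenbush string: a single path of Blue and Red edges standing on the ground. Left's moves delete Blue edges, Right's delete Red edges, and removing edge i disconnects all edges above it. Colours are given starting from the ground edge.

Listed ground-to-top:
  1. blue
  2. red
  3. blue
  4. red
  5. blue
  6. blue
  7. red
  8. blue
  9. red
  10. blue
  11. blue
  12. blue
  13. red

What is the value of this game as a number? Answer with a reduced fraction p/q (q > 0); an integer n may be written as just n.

Prefix values for blue red blue red blue blue red blue red blue blue blue red via {L|R} + simplicity:
edge 1 of 13 (blue): { 0 |  } = 1
edge 2 of 13 (red): { 0 | 1 } = 1/2
edge 3 of 13 (blue): { 0 1/2 | 1 } = 3/4
edge 4 of 13 (red): { 0 1/2 | 3/4 1 } = 5/8
edge 5 of 13 (blue): { 0 1/2 5/8 | 3/4 1 } = 11/16
edge 6 of 13 (blue): { 0 1/2 5/8 11/16 | 3/4 1 } = 23/32
edge 7 of 13 (red): { 0 1/2 5/8 11/16 | 23/32 3/4 1 } = 45/64
edge 8 of 13 (blue): { 0 1/2 5/8 11/16 45/64 | 23/32 3/4 1 } = 91/128
edge 9 of 13 (red): { 0 1/2 5/8 11/16 45/64 | 91/128 23/32 3/4 1 } = 181/256
edge 10 of 13 (blue): { 0 1/2 5/8 11/16 45/64 181/256 | 91/128 23/32 3/4 1 } = 363/512
edge 11 of 13 (blue): { 0 1/2 5/8 11/16 45/64 181/256 363/512 | 91/128 23/32 3/4 1 } = 727/1024
edge 12 of 13 (blue): { 0 1/2 5/8 11/16 45/64 181/256 363/512 727/1024 | 91/128 23/32 3/4 1 } = 1455/2048
edge 13 of 13 (red): { 0 1/2 5/8 11/16 45/64 181/256 363/512 727/1024 | 1455/2048 91/128 23/32 3/4 1 } = 2909/4096

2909/4096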